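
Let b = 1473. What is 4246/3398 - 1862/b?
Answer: -36359/2502627 ≈ -0.014528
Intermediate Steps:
4246/3398 - 1862/b = 4246/3398 - 1862/1473 = 4246*(1/3398) - 1862*1/1473 = 2123/1699 - 1862/1473 = -36359/2502627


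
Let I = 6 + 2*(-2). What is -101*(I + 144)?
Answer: -14746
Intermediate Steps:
I = 2 (I = 6 - 4 = 2)
-101*(I + 144) = -101*(2 + 144) = -101*146 = -14746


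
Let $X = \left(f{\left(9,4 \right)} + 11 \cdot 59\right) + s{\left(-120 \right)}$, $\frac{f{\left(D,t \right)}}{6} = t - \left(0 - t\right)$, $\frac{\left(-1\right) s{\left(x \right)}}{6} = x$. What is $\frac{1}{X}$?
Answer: $\frac{1}{1417} \approx 0.00070572$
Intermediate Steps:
$s{\left(x \right)} = - 6 x$
$f{\left(D,t \right)} = 12 t$ ($f{\left(D,t \right)} = 6 \left(t - \left(0 - t\right)\right) = 6 \left(t - - t\right) = 6 \left(t + t\right) = 6 \cdot 2 t = 12 t$)
$X = 1417$ ($X = \left(12 \cdot 4 + 11 \cdot 59\right) - -720 = \left(48 + 649\right) + 720 = 697 + 720 = 1417$)
$\frac{1}{X} = \frac{1}{1417}$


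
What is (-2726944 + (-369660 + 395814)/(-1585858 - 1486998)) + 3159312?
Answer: 664302288427/1536428 ≈ 4.3237e+5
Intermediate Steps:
(-2726944 + (-369660 + 395814)/(-1585858 - 1486998)) + 3159312 = (-2726944 + 26154/(-3072856)) + 3159312 = (-2726944 + 26154*(-1/3072856)) + 3159312 = (-2726944 - 13077/1536428) + 3159312 = -4189753129109/1536428 + 3159312 = 664302288427/1536428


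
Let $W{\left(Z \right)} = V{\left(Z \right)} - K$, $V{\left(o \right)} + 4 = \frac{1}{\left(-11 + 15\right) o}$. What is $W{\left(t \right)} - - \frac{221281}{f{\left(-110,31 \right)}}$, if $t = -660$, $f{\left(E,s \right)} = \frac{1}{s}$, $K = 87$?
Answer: $\frac{18109396799}{2640} \approx 6.8596 \cdot 10^{6}$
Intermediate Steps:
$V{\left(o \right)} = -4 + \frac{1}{4 o}$ ($V{\left(o \right)} = -4 + \frac{1}{\left(-11 + 15\right) o} = -4 + \frac{1}{4 o}$)
$W{\left(Z \right)} = -91 + \frac{1}{4 Z}$ ($W{\left(Z \right)} = \left(-4 + \frac{1}{4 Z}\right) - 87 = -91 + \frac{1}{4 Z}$)
$W{\left(t \right)} - - \frac{221281}{f{\left(-110,31 \right)}} = \left(-91 + \frac{1}{4 \left(-660\right)}\right) - - \frac{221281}{\frac{1}{31}} = \left(-91 + \frac{1}{4} \left(- \frac{1}{660}\right)\right) - - 221281 \frac{1}{\frac{1}{31}} = \left(-91 - \frac{1}{2640}\right) - \left(-221281\right) 31 = - \frac{240241}{2640} - -6859711 = - \frac{240241}{2640} + 6859711 = \frac{18109396799}{2640}$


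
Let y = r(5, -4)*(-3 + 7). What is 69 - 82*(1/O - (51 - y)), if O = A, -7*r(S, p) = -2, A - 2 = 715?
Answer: 20864843/5019 ≈ 4157.2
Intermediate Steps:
A = 717 (A = 2 + 715 = 717)
r(S, p) = 2/7 (r(S, p) = -⅐*(-2) = 2/7)
O = 717
y = 8/7 (y = 2*(-3 + 7)/7 = (2/7)*4 = 8/7 ≈ 1.1429)
69 - 82*(1/O - (51 - y)) = 69 - 82*(1/717 - (51 - 1*8/7)) = 69 - 82*(1/717 - (51 - 8/7)) = 69 - 82*(1/717 - 1*349/7) = 69 - 82*(1/717 - 349/7) = 69 - 82*(-250226/5019) = 69 + 20518532/5019 = 20864843/5019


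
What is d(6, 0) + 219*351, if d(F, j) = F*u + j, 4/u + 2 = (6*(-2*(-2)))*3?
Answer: 2690427/35 ≈ 76869.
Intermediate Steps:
u = 2/35 (u = 4/(-2 + (6*(-2*(-2)))*3) = 4/(-2 + (6*4)*3) = 4/(-2 + 24*3) = 4/(-2 + 72) = 4/70 = 4*(1/70) = 2/35 ≈ 0.057143)
d(F, j) = j + 2*F/35 (d(F, j) = F*(2/35) + j = 2*F/35 + j = j + 2*F/35)
d(6, 0) + 219*351 = (0 + (2/35)*6) + 219*351 = (0 + 12/35) + 76869 = 12/35 + 76869 = 2690427/35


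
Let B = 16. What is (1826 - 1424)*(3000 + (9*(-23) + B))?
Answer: 1129218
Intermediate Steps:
(1826 - 1424)*(3000 + (9*(-23) + B)) = (1826 - 1424)*(3000 + (9*(-23) + 16)) = 402*(3000 + (-207 + 16)) = 402*(3000 - 191) = 402*2809 = 1129218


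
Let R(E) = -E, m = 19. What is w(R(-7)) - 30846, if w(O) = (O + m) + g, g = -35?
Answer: -30855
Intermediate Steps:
w(O) = -16 + O (w(O) = (O + 19) - 35 = (19 + O) - 35 = -16 + O)
w(R(-7)) - 30846 = (-16 - 1*(-7)) - 30846 = (-16 + 7) - 30846 = -9 - 30846 = -30855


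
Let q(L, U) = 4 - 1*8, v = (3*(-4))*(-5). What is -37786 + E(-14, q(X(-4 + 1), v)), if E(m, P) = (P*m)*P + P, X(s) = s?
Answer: -38014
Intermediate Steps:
v = 60 (v = -12*(-5) = 60)
q(L, U) = -4 (q(L, U) = 4 - 8 = -4)
E(m, P) = P + m*P**2 (E(m, P) = m*P**2 + P = P + m*P**2)
-37786 + E(-14, q(X(-4 + 1), v)) = -37786 - 4*(1 - 4*(-14)) = -37786 - 4*(1 + 56) = -37786 - 4*57 = -37786 - 228 = -38014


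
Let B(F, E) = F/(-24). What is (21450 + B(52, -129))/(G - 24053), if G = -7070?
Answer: -128687/186738 ≈ -0.68913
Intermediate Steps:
B(F, E) = -F/24 (B(F, E) = F*(-1/24) = -F/24)
(21450 + B(52, -129))/(G - 24053) = (21450 - 1/24*52)/(-7070 - 24053) = (21450 - 13/6)/(-31123) = (128687/6)*(-1/31123) = -128687/186738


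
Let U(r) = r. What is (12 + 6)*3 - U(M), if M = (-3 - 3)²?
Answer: 18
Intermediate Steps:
M = 36 (M = (-6)² = 36)
(12 + 6)*3 - U(M) = (12 + 6)*3 - 1*36 = 18*3 - 36 = 54 - 36 = 18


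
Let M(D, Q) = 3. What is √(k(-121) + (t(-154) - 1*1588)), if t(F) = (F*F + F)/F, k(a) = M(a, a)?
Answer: I*√1738 ≈ 41.689*I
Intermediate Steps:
k(a) = 3
t(F) = (F + F²)/F (t(F) = (F² + F)/F = (F + F²)/F)
√(k(-121) + (t(-154) - 1*1588)) = √(3 + ((1 - 154) - 1*1588)) = √(3 + (-153 - 1588)) = √(3 - 1741) = √(-1738) = I*√1738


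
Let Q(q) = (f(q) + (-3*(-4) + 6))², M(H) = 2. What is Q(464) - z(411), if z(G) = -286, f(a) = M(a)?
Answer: 686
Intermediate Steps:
f(a) = 2
Q(q) = 400 (Q(q) = (2 + (-3*(-4) + 6))² = (2 + (12 + 6))² = (2 + 18)² = 20² = 400)
Q(464) - z(411) = 400 - 1*(-286) = 400 + 286 = 686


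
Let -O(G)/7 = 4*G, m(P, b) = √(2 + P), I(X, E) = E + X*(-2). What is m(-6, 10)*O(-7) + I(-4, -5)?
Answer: 3 + 392*I ≈ 3.0 + 392.0*I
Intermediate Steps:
I(X, E) = E - 2*X
O(G) = -28*G
m(-6, 10)*O(-7) + I(-4, -5) = √(2 - 6)*(-28*(-7)) + (-5 - 2*(-4)) = √(-4)*196 + (-5 + 8) = (2*I)*196 + 3 = 392*I + 3 = 3 + 392*I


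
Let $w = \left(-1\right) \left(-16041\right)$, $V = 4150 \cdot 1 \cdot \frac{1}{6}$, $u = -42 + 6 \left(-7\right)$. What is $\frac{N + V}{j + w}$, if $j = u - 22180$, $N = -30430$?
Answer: $\frac{12745}{2667} \approx 4.7788$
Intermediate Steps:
$u = -84$ ($u = -42 - 42 = -84$)
$V = \frac{2075}{3}$ ($V = 4150 \cdot 1 \cdot \frac{1}{6} = 4150 \cdot \frac{1}{6} = \frac{2075}{3} \approx 691.67$)
$w = 16041$
$j = -22264$ ($j = -84 - 22180 = -22264$)
$\frac{N + V}{j + w} = \frac{-30430 + \frac{2075}{3}}{-22264 + 16041} = - \frac{89215}{3 \left(-6223\right)} = \left(- \frac{89215}{3}\right) \left(- \frac{1}{6223}\right) = \frac{12745}{2667}$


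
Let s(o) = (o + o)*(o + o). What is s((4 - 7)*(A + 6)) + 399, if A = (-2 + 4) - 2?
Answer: 1695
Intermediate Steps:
A = 0 (A = 2 - 2 = 0)
s(o) = 4*o² (s(o) = (2*o)*(2*o) = 4*o²)
s((4 - 7)*(A + 6)) + 399 = 4*((4 - 7)*(0 + 6))² + 399 = 4*(-3*6)² + 399 = 4*(-18)² + 399 = 4*324 + 399 = 1296 + 399 = 1695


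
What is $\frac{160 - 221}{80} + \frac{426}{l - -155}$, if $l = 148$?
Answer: $\frac{5199}{8080} \approx 0.64344$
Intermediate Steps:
$\frac{160 - 221}{80} + \frac{426}{l - -155} = \frac{160 - 221}{80} + \frac{426}{148 - -155} = \left(-61\right) \frac{1}{80} + \frac{426}{148 + 155} = - \frac{61}{80} + \frac{426}{303} = - \frac{61}{80} + 426 \cdot \frac{1}{303} = - \frac{61}{80} + \frac{142}{101} = \frac{5199}{8080}$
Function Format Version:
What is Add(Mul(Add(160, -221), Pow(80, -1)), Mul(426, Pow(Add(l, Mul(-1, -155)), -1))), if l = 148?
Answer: Rational(5199, 8080) ≈ 0.64344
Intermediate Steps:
Add(Mul(Add(160, -221), Pow(80, -1)), Mul(426, Pow(Add(l, Mul(-1, -155)), -1))) = Add(Mul(Add(160, -221), Pow(80, -1)), Mul(426, Pow(Add(148, Mul(-1, -155)), -1))) = Add(Mul(-61, Rational(1, 80)), Mul(426, Pow(Add(148, 155), -1))) = Add(Rational(-61, 80), Mul(426, Pow(303, -1))) = Add(Rational(-61, 80), Mul(426, Rational(1, 303))) = Add(Rational(-61, 80), Rational(142, 101)) = Rational(5199, 8080)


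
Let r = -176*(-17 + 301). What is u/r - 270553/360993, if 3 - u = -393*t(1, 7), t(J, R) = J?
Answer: -310597145/410088048 ≈ -0.75739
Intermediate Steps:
r = -49984 (r = -176*284 = -49984)
u = 396 (u = 3 - (-393) = 3 - 1*(-393) = 3 + 393 = 396)
u/r - 270553/360993 = 396/(-49984) - 270553/360993 = 396*(-1/49984) - 270553*1/360993 = -9/1136 - 270553/360993 = -310597145/410088048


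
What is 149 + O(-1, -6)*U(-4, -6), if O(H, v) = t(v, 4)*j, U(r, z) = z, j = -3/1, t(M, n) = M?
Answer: 41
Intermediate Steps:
j = -3 (j = -3*1 = -3)
O(H, v) = -3*v (O(H, v) = v*(-3) = -3*v)
149 + O(-1, -6)*U(-4, -6) = 149 - 3*(-6)*(-6) = 149 + 18*(-6) = 149 - 108 = 41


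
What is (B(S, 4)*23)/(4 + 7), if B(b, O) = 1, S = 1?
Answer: 23/11 ≈ 2.0909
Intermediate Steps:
(B(S, 4)*23)/(4 + 7) = (1*23)/(4 + 7) = 23/11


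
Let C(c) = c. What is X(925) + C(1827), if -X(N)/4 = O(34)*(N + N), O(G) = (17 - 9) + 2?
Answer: -72173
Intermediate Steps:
O(G) = 10 (O(G) = 8 + 2 = 10)
X(N) = -80*N (X(N) = -40*(N + N) = -40*2*N = -80*N)
X(925) + C(1827) = -80*925 + 1827 = -74000 + 1827 = -72173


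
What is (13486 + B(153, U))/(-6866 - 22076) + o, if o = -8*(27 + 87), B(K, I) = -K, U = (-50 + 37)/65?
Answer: -26408437/28942 ≈ -912.46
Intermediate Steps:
U = -⅕ (U = -13*1/65 = -⅕ ≈ -0.20000)
o = -912 (o = -8*114 = -912)
(13486 + B(153, U))/(-6866 - 22076) + o = (13486 - 1*153)/(-6866 - 22076) - 912 = (13486 - 153)/(-28942) - 912 = 13333*(-1/28942) - 912 = -13333/28942 - 912 = -26408437/28942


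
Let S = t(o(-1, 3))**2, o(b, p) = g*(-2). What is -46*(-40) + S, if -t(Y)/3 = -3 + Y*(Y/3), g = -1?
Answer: 1865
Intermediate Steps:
o(b, p) = 2 (o(b, p) = -1*(-2) = 2)
t(Y) = 9 - Y**2 (t(Y) = -3*(-3 + Y*(Y/3)) = -3*(-3 + Y**2/3) = 9 - Y**2)
S = 25 (S = (9 - 1*2**2)**2 = (9 - 1*4)**2 = (9 - 4)**2 = 5**2 = 25)
-46*(-40) + S = -46*(-40) + 25 = 1840 + 25 = 1865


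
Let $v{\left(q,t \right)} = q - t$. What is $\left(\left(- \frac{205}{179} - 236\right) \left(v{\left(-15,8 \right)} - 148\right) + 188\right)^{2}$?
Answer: $\frac{53179549889761}{32041} \approx 1.6597 \cdot 10^{9}$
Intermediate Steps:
$\left(\left(- \frac{205}{179} - 236\right) \left(v{\left(-15,8 \right)} - 148\right) + 188\right)^{2} = \left(\left(- \frac{205}{179} - 236\right) \left(\left(-15 - 8\right) - 148\right) + 188\right)^{2} = \left(\left(\left(-205\right) \frac{1}{179} - 236\right) \left(\left(-15 - 8\right) - 148\right) + 188\right)^{2} = \left(\left(- \frac{205}{179} - 236\right) \left(-23 - 148\right) + 188\right)^{2} = \left(\left(- \frac{42449}{179}\right) \left(-171\right) + 188\right)^{2} = \left(\frac{7258779}{179} + 188\right)^{2} = \left(\frac{7292431}{179}\right)^{2} = \frac{53179549889761}{32041}$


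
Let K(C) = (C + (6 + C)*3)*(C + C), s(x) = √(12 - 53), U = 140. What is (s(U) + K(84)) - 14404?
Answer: 45068 + I*√41 ≈ 45068.0 + 6.4031*I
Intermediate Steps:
s(x) = I*√41 (s(x) = √(-41) = I*√41)
K(C) = 2*C*(18 + 4*C) (K(C) = (C + (18 + 3*C))*(2*C) = (18 + 4*C)*(2*C) = 2*C*(18 + 4*C))
(s(U) + K(84)) - 14404 = (I*√41 + 4*84*(9 + 2*84)) - 14404 = (I*√41 + 4*84*(9 + 168)) - 14404 = (I*√41 + 4*84*177) - 14404 = (I*√41 + 59472) - 14404 = (59472 + I*√41) - 14404 = 45068 + I*√41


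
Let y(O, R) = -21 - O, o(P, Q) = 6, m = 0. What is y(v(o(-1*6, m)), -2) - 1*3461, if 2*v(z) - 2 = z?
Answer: -3486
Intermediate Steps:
v(z) = 1 + z/2
y(v(o(-1*6, m)), -2) - 1*3461 = (-21 - (1 + (½)*6)) - 1*3461 = (-21 - (1 + 3)) - 3461 = (-21 - 1*4) - 3461 = (-21 - 4) - 3461 = -25 - 3461 = -3486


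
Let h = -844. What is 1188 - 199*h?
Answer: 169144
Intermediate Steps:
1188 - 199*h = 1188 - 199*(-844) = 1188 + 167956 = 169144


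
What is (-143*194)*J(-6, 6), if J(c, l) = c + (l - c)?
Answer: -166452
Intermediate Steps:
J(c, l) = l
(-143*194)*J(-6, 6) = -143*194*6 = -27742*6 = -166452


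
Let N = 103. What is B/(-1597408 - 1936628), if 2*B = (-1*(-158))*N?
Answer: -8137/3534036 ≈ -0.0023025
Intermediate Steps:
B = 8137 (B = (-1*(-158)*103)/2 = (158*103)/2 = (½)*16274 = 8137)
B/(-1597408 - 1936628) = 8137/(-1597408 - 1936628) = 8137/(-3534036) = 8137*(-1/3534036) = -8137/3534036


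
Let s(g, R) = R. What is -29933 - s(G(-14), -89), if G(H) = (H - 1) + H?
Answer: -29844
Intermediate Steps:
G(H) = -1 + 2*H (G(H) = (-1 + H) + H = -1 + 2*H)
-29933 - s(G(-14), -89) = -29933 - 1*(-89) = -29933 + 89 = -29844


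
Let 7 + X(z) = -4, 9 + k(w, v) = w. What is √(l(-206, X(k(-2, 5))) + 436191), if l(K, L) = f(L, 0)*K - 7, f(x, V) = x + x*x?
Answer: 2*√103381 ≈ 643.06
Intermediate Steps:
f(x, V) = x + x²
k(w, v) = -9 + w
X(z) = -11 (X(z) = -7 - 4 = -11)
l(K, L) = -7 + K*L*(1 + L) (l(K, L) = (L*(1 + L))*K - 7 = K*L*(1 + L) - 7 = -7 + K*L*(1 + L))
√(l(-206, X(k(-2, 5))) + 436191) = √((-7 - 206*(-11)*(1 - 11)) + 436191) = √((-7 - 206*(-11)*(-10)) + 436191) = √((-7 - 22660) + 436191) = √(-22667 + 436191) = √413524 = 2*√103381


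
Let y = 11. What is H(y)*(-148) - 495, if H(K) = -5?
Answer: 245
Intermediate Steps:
H(y)*(-148) - 495 = -5*(-148) - 495 = 740 - 495 = 245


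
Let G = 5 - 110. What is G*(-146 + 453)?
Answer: -32235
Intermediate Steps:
G = -105
G*(-146 + 453) = -105*(-146 + 453) = -105*307 = -32235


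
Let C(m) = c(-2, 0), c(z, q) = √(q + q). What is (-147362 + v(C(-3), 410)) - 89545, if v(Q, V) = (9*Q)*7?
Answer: -236907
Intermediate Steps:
c(z, q) = √2*√q (c(z, q) = √(2*q) = √2*√q)
C(m) = 0 (C(m) = √2*√0 = √2*0 = 0)
v(Q, V) = 63*Q
(-147362 + v(C(-3), 410)) - 89545 = (-147362 + 63*0) - 89545 = (-147362 + 0) - 89545 = -147362 - 89545 = -236907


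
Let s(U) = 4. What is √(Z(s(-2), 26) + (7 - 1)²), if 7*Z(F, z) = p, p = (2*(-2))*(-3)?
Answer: 2*√462/7 ≈ 6.1412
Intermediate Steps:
p = 12 (p = -4*(-3) = 12)
Z(F, z) = 12/7 (Z(F, z) = (⅐)*12 = 12/7)
√(Z(s(-2), 26) + (7 - 1)²) = √(12/7 + (7 - 1)²) = √(12/7 + 6²) = √(12/7 + 36) = √(264/7) = 2*√462/7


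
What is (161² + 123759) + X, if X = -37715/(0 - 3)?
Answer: 486755/3 ≈ 1.6225e+5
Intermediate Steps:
X = 37715/3 (X = -37715/(-3) = -⅓*(-37715) = 37715/3 ≈ 12572.)
(161² + 123759) + X = (161² + 123759) + 37715/3 = (25921 + 123759) + 37715/3 = 149680 + 37715/3 = 486755/3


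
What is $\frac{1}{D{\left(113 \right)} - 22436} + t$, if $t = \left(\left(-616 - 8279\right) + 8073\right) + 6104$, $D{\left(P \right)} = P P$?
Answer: $\frac{51061093}{9667} \approx 5282.0$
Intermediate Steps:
$D{\left(P \right)} = P^{2}$
$t = 5282$ ($t = \left(-8895 + 8073\right) + 6104 = -822 + 6104 = 5282$)
$\frac{1}{D{\left(113 \right)} - 22436} + t = \frac{1}{113^{2} - 22436} + 5282 = \frac{1}{12769 - 22436} + 5282 = \frac{1}{-9667} + 5282 = - \frac{1}{9667} + 5282 = \frac{51061093}{9667}$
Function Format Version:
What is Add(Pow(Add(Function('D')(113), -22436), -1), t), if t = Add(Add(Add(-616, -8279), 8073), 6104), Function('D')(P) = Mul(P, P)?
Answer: Rational(51061093, 9667) ≈ 5282.0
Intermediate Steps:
Function('D')(P) = Pow(P, 2)
t = 5282 (t = Add(Add(-8895, 8073), 6104) = Add(-822, 6104) = 5282)
Add(Pow(Add(Function('D')(113), -22436), -1), t) = Add(Pow(Add(Pow(113, 2), -22436), -1), 5282) = Add(Pow(Add(12769, -22436), -1), 5282) = Add(Pow(-9667, -1), 5282) = Add(Rational(-1, 9667), 5282) = Rational(51061093, 9667)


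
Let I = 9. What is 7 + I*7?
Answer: 70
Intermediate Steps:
7 + I*7 = 7 + 9*7 = 7 + 63 = 70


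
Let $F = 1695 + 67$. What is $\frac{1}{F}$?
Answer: $\frac{1}{1762} \approx 0.00056754$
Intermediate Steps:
$F = 1762$
$\frac{1}{F} = \frac{1}{1762}$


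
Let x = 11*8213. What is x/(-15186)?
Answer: -90343/15186 ≈ -5.9491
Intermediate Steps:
x = 90343
x/(-15186) = 90343/(-15186) = 90343*(-1/15186) = -90343/15186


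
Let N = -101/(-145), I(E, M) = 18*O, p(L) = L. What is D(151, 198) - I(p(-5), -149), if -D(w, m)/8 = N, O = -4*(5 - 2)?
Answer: 30512/145 ≈ 210.43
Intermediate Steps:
O = -12 (O = -4*3 = -12)
I(E, M) = -216 (I(E, M) = 18*(-12) = -216)
N = 101/145 (N = -101*(-1/145) = 101/145 ≈ 0.69655)
D(w, m) = -808/145 (D(w, m) = -8*101/145 = -808/145)
D(151, 198) - I(p(-5), -149) = -808/145 - 1*(-216) = -808/145 + 216 = 30512/145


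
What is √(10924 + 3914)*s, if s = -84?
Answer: -84*√14838 ≈ -10232.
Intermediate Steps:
√(10924 + 3914)*s = √(10924 + 3914)*(-84) = √14838*(-84) = -84*√14838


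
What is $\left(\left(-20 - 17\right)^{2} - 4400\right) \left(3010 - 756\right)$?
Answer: $-6831874$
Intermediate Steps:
$\left(\left(-20 - 17\right)^{2} - 4400\right) \left(3010 - 756\right) = \left(\left(-37\right)^{2} - 4400\right) 2254 = \left(1369 - 4400\right) 2254 = \left(-3031\right) 2254 = -6831874$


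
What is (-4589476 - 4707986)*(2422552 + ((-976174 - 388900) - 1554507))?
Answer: 4621108240398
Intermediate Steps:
(-4589476 - 4707986)*(2422552 + ((-976174 - 388900) - 1554507)) = -9297462*(2422552 + (-1365074 - 1554507)) = -9297462*(2422552 - 2919581) = -9297462*(-497029) = 4621108240398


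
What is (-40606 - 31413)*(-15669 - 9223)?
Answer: 1792696948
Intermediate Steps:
(-40606 - 31413)*(-15669 - 9223) = -72019*(-24892) = 1792696948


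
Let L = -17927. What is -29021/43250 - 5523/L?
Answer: -40198531/110763250 ≈ -0.36292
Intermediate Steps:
-29021/43250 - 5523/L = -29021/43250 - 5523/(-17927) = -29021*1/43250 - 5523*(-1/17927) = -29021/43250 + 789/2561 = -40198531/110763250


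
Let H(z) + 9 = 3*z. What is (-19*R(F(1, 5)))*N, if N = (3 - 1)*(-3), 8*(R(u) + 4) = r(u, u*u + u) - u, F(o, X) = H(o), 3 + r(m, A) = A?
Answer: 57/4 ≈ 14.250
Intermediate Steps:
r(m, A) = -3 + A
H(z) = -9 + 3*z
F(o, X) = -9 + 3*o
R(u) = -35/8 + u²/8 (R(u) = -4 + ((-3 + (u*u + u)) - u)/8 = -4 + ((-3 + (u² + u)) - u)/8 = -4 + ((-3 + (u + u²)) - u)/8 = -4 + ((-3 + u + u²) - u)/8 = -4 + (-3 + u²)/8 = -4 + (-3/8 + u²/8) = -35/8 + u²/8)
N = -6 (N = 2*(-3) = -6)
(-19*R(F(1, 5)))*N = -19*(-35/8 + (-9 + 3*1)²/8)*(-6) = -19*(-35/8 + (-9 + 3)²/8)*(-6) = -19*(-35/8 + (⅛)*(-6)²)*(-6) = -19*(-35/8 + (⅛)*36)*(-6) = -19*(-35/8 + 9/2)*(-6) = -19*⅛*(-6) = -19/8*(-6) = 57/4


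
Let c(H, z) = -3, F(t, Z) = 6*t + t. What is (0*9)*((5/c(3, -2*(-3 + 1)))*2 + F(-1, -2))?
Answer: 0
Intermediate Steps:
F(t, Z) = 7*t
(0*9)*((5/c(3, -2*(-3 + 1)))*2 + F(-1, -2)) = (0*9)*((5/(-3))*2 + 7*(-1)) = 0*((5*(-⅓))*2 - 7) = 0*(-5/3*2 - 7) = 0*(-10/3 - 7) = 0*(-31/3) = 0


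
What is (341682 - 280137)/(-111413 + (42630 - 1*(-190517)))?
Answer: 20515/40578 ≈ 0.50557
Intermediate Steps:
(341682 - 280137)/(-111413 + (42630 - 1*(-190517))) = 61545/(-111413 + (42630 + 190517)) = 61545/(-111413 + 233147) = 61545/121734 = 61545*(1/121734) = 20515/40578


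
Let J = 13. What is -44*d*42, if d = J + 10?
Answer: -42504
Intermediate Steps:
d = 23 (d = 13 + 10 = 23)
-44*d*42 = -44*23*42 = -1012*42 = -42504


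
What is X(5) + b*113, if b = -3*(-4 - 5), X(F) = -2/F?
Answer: 15253/5 ≈ 3050.6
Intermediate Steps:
b = 27 (b = -3*(-9) = 27)
X(5) + b*113 = -2/5 + 27*113 = -2*⅕ + 3051 = -⅖ + 3051 = 15253/5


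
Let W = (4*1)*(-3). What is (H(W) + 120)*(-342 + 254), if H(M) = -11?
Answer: -9592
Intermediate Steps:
W = -12 (W = 4*(-3) = -12)
(H(W) + 120)*(-342 + 254) = (-11 + 120)*(-342 + 254) = 109*(-88) = -9592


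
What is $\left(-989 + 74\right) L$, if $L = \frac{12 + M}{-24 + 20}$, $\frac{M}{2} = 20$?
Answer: $11895$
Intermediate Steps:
$M = 40$ ($M = 2 \cdot 20 = 40$)
$L = -13$ ($L = \frac{12 + 40}{-24 + 20} = \frac{52}{-4} = 52 \left(- \frac{1}{4}\right) = -13$)
$\left(-989 + 74\right) L = \left(-989 + 74\right) \left(-13\right) = \left(-915\right) \left(-13\right) = 11895$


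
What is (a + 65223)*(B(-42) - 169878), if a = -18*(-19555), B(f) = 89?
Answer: -70838178057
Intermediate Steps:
a = 351990
(a + 65223)*(B(-42) - 169878) = (351990 + 65223)*(89 - 169878) = 417213*(-169789) = -70838178057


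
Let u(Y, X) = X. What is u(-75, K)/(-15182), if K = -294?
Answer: 147/7591 ≈ 0.019365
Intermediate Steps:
u(-75, K)/(-15182) = -294/(-15182) = -294*(-1/15182) = 147/7591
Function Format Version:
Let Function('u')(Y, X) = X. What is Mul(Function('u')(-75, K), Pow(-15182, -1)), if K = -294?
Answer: Rational(147, 7591) ≈ 0.019365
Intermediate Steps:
Mul(Function('u')(-75, K), Pow(-15182, -1)) = Mul(-294, Pow(-15182, -1)) = Mul(-294, Rational(-1, 15182)) = Rational(147, 7591)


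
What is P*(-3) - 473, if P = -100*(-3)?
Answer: -1373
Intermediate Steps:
P = 300
P*(-3) - 473 = 300*(-3) - 473 = -900 - 473 = -1373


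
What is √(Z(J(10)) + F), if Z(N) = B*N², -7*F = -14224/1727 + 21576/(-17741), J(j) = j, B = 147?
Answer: 2*√6858590571218309/1366057 ≈ 121.25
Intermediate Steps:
F = 1844648/1366057 (F = -(-14224/1727 + 21576/(-17741))/7 = -(-14224*1/1727 + 21576*(-1/17741))/7 = -(-14224/1727 - 21576/17741)/7 = -⅐*(-1844648/195151) = 1844648/1366057 ≈ 1.3503)
Z(N) = 147*N²
√(Z(J(10)) + F) = √(147*10² + 1844648/1366057) = √(147*100 + 1844648/1366057) = √(14700 + 1844648/1366057) = √(20082882548/1366057) = 2*√6858590571218309/1366057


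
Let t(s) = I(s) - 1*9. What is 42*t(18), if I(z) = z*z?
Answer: 13230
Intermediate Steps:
I(z) = z²
t(s) = -9 + s² (t(s) = s² - 1*9 = s² - 9 = -9 + s²)
42*t(18) = 42*(-9 + 18²) = 42*(-9 + 324) = 42*315 = 13230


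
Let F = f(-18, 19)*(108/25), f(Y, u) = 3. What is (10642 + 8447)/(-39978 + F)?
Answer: -53025/111014 ≈ -0.47764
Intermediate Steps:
F = 324/25 (F = 3*(108/25) = 324/25 ≈ 12.960)
(10642 + 8447)/(-39978 + F) = (10642 + 8447)/(-39978 + 324/25) = 19089/(-999126/25) = 19089*(-25/999126) = -53025/111014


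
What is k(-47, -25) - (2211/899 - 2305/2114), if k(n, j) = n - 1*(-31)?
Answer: -33009635/1900486 ≈ -17.369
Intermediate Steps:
k(n, j) = 31 + n (k(n, j) = n + 31 = 31 + n)
k(-47, -25) - (2211/899 - 2305/2114) = (31 - 47) - (2211/899 - 2305/2114) = -16 - (2211*(1/899) - 2305*1/2114) = -16 - (2211/899 - 2305/2114) = -16 - 1*2601859/1900486 = -16 - 2601859/1900486 = -33009635/1900486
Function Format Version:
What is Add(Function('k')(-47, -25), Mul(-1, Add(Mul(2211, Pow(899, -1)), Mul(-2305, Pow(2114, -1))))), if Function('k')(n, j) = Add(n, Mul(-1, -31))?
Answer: Rational(-33009635, 1900486) ≈ -17.369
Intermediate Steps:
Function('k')(n, j) = Add(31, n) (Function('k')(n, j) = Add(n, 31) = Add(31, n))
Add(Function('k')(-47, -25), Mul(-1, Add(Mul(2211, Pow(899, -1)), Mul(-2305, Pow(2114, -1))))) = Add(Add(31, -47), Mul(-1, Add(Mul(2211, Pow(899, -1)), Mul(-2305, Pow(2114, -1))))) = Add(-16, Mul(-1, Add(Mul(2211, Rational(1, 899)), Mul(-2305, Rational(1, 2114))))) = Add(-16, Mul(-1, Add(Rational(2211, 899), Rational(-2305, 2114)))) = Add(-16, Mul(-1, Rational(2601859, 1900486))) = Add(-16, Rational(-2601859, 1900486)) = Rational(-33009635, 1900486)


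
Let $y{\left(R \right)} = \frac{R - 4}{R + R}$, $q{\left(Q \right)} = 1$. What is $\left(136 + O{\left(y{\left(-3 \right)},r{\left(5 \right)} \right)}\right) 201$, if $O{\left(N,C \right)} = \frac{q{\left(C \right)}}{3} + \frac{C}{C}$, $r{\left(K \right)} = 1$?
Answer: $27604$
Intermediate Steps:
$y{\left(R \right)} = \frac{-4 + R}{2 R}$
$O{\left(N,C \right)} = \frac{4}{3}$ ($O{\left(N,C \right)} = 1 \cdot \frac{1}{3} + \frac{C}{C} = 1 \cdot \frac{1}{3} + 1 = \frac{1}{3} + 1 = \frac{4}{3}$)
$\left(136 + O{\left(y{\left(-3 \right)},r{\left(5 \right)} \right)}\right) 201 = \left(136 + \frac{4}{3}\right) 201 = \frac{412}{3} \cdot 201 = 27604$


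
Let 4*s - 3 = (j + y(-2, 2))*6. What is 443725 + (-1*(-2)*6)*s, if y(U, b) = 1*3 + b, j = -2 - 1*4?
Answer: 443716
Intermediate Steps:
j = -6 (j = -2 - 4 = -6)
y(U, b) = 3 + b
s = -3/4 (s = 3/4 + ((-6 + (3 + 2))*6)/4 = 3/4 + ((-6 + 5)*6)/4 = 3/4 + (-1*6)/4 = 3/4 + (1/4)*(-6) = 3/4 - 3/2 = -3/4 ≈ -0.75000)
443725 + (-1*(-2)*6)*s = 443725 + (-1*(-2)*6)*(-3/4) = 443725 + (2*6)*(-3/4) = 443725 + 12*(-3/4) = 443725 - 9 = 443716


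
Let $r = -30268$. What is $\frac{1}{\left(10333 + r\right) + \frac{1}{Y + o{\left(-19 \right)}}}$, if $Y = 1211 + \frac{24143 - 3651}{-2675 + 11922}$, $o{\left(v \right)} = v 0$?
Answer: $- \frac{11218609}{223642961168} \approx -5.0163 \cdot 10^{-5}$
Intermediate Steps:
$o{\left(v \right)} = 0$
$Y = \frac{11218609}{9247}$ ($Y = 1211 + \frac{20492}{9247} = \frac{11218609}{9247} \approx 1213.2$)
$\frac{1}{\left(10333 + r\right) + \frac{1}{Y + o{\left(-19 \right)}}} = \frac{1}{\left(10333 - 30268\right) + \frac{1}{\frac{11218609}{9247} + 0}} = \frac{1}{-19935 + \frac{1}{\frac{11218609}{9247}}} = \frac{1}{-19935 + \frac{9247}{11218609}} = \frac{1}{- \frac{223642961168}{11218609}} = - \frac{11218609}{223642961168}$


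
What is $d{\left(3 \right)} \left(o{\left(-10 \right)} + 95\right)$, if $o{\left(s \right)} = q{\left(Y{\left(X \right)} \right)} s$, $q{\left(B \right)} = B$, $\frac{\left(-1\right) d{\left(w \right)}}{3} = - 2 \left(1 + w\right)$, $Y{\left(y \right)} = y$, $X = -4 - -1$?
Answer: $3000$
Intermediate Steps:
$X = -3$ ($X = -4 + 1 = -3$)
$d{\left(w \right)} = 6 + 6 w$ ($d{\left(w \right)} = - 3 \left(- 2 \left(1 + w\right)\right) = - 3 \left(-2 - 2 w\right) = 6 + 6 w$)
$o{\left(s \right)} = - 3 s$
$d{\left(3 \right)} \left(o{\left(-10 \right)} + 95\right) = \left(6 + 6 \cdot 3\right) \left(\left(-3\right) \left(-10\right) + 95\right) = \left(6 + 18\right) \left(30 + 95\right) = 24 \cdot 125 = 3000$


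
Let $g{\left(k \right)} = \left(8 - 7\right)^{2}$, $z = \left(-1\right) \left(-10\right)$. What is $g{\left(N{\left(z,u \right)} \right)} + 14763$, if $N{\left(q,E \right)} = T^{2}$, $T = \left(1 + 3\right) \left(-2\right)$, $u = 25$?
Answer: $14764$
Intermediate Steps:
$z = 10$
$T = -8$ ($T = 4 \left(-2\right) = -8$)
$N{\left(q,E \right)} = 64$ ($N{\left(q,E \right)} = \left(-8\right)^{2} = 64$)
$g{\left(k \right)} = 1$ ($g{\left(k \right)} = 1^{2} = 1$)
$g{\left(N{\left(z,u \right)} \right)} + 14763 = 1 + 14763 = 14764$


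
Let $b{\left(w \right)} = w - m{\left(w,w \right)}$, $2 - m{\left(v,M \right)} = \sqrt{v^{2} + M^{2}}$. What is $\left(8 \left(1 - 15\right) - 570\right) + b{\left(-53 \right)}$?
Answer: $-737 + 53 \sqrt{2} \approx -662.05$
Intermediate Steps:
$m{\left(v,M \right)} = 2 - \sqrt{M^{2} + v^{2}}$ ($m{\left(v,M \right)} = 2 - \sqrt{v^{2} + M^{2}} = 2 - \sqrt{M^{2} + v^{2}}$)
$b{\left(w \right)} = -2 + w + \sqrt{2} \sqrt{w^{2}}$ ($b{\left(w \right)} = w - \left(2 - \sqrt{w^{2} + w^{2}}\right) = w - \left(2 - \sqrt{2 w^{2}}\right) = w - \left(2 - \sqrt{2} \sqrt{w^{2}}\right) = w + \left(-2 + \sqrt{2} \sqrt{w^{2}}\right) = -2 + w + \sqrt{2} \sqrt{w^{2}}$)
$\left(8 \left(1 - 15\right) - 570\right) + b{\left(-53 \right)} = \left(8 \left(1 - 15\right) - 570\right) - \left(55 - \sqrt{2} \sqrt{\left(-53\right)^{2}}\right) = \left(8 \left(-14\right) - 570\right) - \left(55 - \sqrt{2} \sqrt{2809}\right) = \left(-112 - 570\right) - \left(55 - \sqrt{2} \cdot 53\right) = -682 - \left(55 - 53 \sqrt{2}\right) = -737 + 53 \sqrt{2}$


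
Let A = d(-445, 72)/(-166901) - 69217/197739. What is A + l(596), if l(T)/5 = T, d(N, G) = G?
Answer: 98336887156495/33002836839 ≈ 2979.6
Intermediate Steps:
l(T) = 5*T
A = -11566623725/33002836839 (A = 72/(-166901) - 69217/197739 = 72*(-1/166901) - 69217*1/197739 = -72/166901 - 69217/197739 = -11566623725/33002836839 ≈ -0.35047)
A + l(596) = -11566623725/33002836839 + 5*596 = -11566623725/33002836839 + 2980 = 98336887156495/33002836839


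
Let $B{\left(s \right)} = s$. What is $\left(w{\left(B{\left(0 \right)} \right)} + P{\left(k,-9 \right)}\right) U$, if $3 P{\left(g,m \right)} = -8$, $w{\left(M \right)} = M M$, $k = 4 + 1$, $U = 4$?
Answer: $- \frac{32}{3} \approx -10.667$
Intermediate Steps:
$k = 5$
$w{\left(M \right)} = M^{2}$
$P{\left(g,m \right)} = - \frac{8}{3}$ ($P{\left(g,m \right)} = \frac{1}{3} \left(-8\right) = - \frac{8}{3}$)
$\left(w{\left(B{\left(0 \right)} \right)} + P{\left(k,-9 \right)}\right) U = \left(0^{2} - \frac{8}{3}\right) 4 = \left(0 - \frac{8}{3}\right) 4 = \left(- \frac{8}{3}\right) 4 = - \frac{32}{3}$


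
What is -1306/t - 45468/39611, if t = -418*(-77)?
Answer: -68871137/57950893 ≈ -1.1884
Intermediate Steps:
t = 32186
-1306/t - 45468/39611 = -1306/32186 - 45468/39611 = -1306*1/32186 - 45468*1/39611 = -653/16093 - 45468/39611 = -68871137/57950893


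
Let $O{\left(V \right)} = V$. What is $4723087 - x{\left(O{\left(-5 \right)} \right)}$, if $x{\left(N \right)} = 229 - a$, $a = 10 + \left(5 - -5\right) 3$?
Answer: $4722898$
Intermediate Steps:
$a = 40$ ($a = 10 + \left(5 + 5\right) 3 = 10 + 10 \cdot 3 = 10 + 30 = 40$)
$x{\left(N \right)} = 189$ ($x{\left(N \right)} = 229 - 40 = 189$)
$4723087 - x{\left(O{\left(-5 \right)} \right)} = 4723087 - 189 = 4722898$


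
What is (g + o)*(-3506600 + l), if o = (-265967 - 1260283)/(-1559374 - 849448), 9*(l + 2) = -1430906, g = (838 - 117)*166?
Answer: -4755617822577265004/10839699 ≈ -4.3872e+11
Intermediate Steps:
g = 119686 (g = 721*166 = 119686)
l = -1430924/9 (l = -2 + (⅑)*(-1430906) = -2 - 1430906/9 = -1430924/9 ≈ -1.5899e+5)
o = 763125/1204411 (o = -1526250/(-2408822) = -1526250*(-1/2408822) = 763125/1204411 ≈ 0.63361)
(g + o)*(-3506600 + l) = (119686 + 763125/1204411)*(-3506600 - 1430924/9) = (144151898071/1204411)*(-32990324/9) = -4755617822577265004/10839699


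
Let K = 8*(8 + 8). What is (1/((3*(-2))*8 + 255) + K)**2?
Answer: 702091009/42849 ≈ 16385.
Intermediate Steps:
K = 128 (K = 8*16 = 128)
(1/((3*(-2))*8 + 255) + K)**2 = (1/((3*(-2))*8 + 255) + 128)**2 = (1/(-6*8 + 255) + 128)**2 = (1/(-48 + 255) + 128)**2 = (1/207 + 128)**2 = (26497/207)**2 = 702091009/42849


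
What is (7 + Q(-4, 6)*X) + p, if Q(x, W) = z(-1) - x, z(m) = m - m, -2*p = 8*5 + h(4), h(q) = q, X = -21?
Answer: -99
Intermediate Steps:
p = -22 (p = -(8*5 + 4)/2 = -(40 + 4)/2 = -½*44 = -22)
z(m) = 0
Q(x, W) = -x (Q(x, W) = 0 - x = -x)
(7 + Q(-4, 6)*X) + p = (7 - 1*(-4)*(-21)) - 22 = (7 + 4*(-21)) - 22 = (7 - 84) - 22 = -77 - 22 = -99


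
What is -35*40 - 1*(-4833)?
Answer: 3433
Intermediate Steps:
-35*40 - 1*(-4833) = -1400 + 4833 = 3433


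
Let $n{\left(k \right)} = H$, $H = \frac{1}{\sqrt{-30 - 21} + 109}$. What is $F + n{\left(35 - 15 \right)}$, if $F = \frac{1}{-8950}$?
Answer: $\frac{481809}{53395700} - \frac{i \sqrt{51}}{11932} \approx 0.0090234 - 0.00059851 i$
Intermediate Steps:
$H = \frac{1}{109 + i \sqrt{51}}$ ($H = \frac{1}{\sqrt{-51} + 109} = \frac{1}{i \sqrt{51} + 109} = \frac{1}{109 + i \sqrt{51}} \approx 0.0091351 - 0.00059851 i$)
$F = - \frac{1}{8950} \approx -0.00011173$
$n{\left(k \right)} = \frac{109}{11932} - \frac{i \sqrt{51}}{11932}$
$F + n{\left(35 - 15 \right)} = - \frac{1}{8950} + \left(\frac{109}{11932} - \frac{i \sqrt{51}}{11932}\right) = \frac{481809}{53395700} - \frac{i \sqrt{51}}{11932}$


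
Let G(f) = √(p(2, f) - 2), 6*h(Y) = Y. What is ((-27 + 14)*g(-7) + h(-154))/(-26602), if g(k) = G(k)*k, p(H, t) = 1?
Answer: 77/79806 - 91*I/26602 ≈ 0.00096484 - 0.0034208*I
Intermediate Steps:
h(Y) = Y/6
G(f) = I (G(f) = √(1 - 2) = √(-1) = I)
g(k) = I*k
((-27 + 14)*g(-7) + h(-154))/(-26602) = ((-27 + 14)*(I*(-7)) + (⅙)*(-154))/(-26602) = (-(-91)*I - 77/3)*(-1/26602) = (91*I - 77/3)*(-1/26602) = (-77/3 + 91*I)*(-1/26602) = 77/79806 - 91*I/26602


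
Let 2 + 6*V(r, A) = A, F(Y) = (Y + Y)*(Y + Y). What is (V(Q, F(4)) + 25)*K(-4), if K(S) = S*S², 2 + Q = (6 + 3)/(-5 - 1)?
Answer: -6784/3 ≈ -2261.3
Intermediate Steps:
Q = -7/2 (Q = -2 + (6 + 3)/(-5 - 1) = -2 + 9/(-6) = -2 + 9*(-⅙) = -2 - 3/2 = -7/2 ≈ -3.5000)
F(Y) = 4*Y² (F(Y) = (2*Y)*(2*Y) = 4*Y²)
K(S) = S³
V(r, A) = -⅓ + A/6
(V(Q, F(4)) + 25)*K(-4) = ((-⅓ + (4*4²)/6) + 25)*(-4)³ = ((-⅓ + (4*16)/6) + 25)*(-64) = ((-⅓ + (⅙)*64) + 25)*(-64) = ((-⅓ + 32/3) + 25)*(-64) = (31/3 + 25)*(-64) = (106/3)*(-64) = -6784/3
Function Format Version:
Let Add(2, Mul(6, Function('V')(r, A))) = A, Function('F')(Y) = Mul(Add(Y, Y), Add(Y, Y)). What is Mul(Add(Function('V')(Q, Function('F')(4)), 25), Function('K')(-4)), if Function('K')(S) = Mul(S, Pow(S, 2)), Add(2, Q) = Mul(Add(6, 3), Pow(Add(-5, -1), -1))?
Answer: Rational(-6784, 3) ≈ -2261.3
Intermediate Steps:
Q = Rational(-7, 2) (Q = Add(-2, Mul(Add(6, 3), Pow(Add(-5, -1), -1))) = Add(-2, Mul(9, Pow(-6, -1))) = Add(-2, Mul(9, Rational(-1, 6))) = Add(-2, Rational(-3, 2)) = Rational(-7, 2) ≈ -3.5000)
Function('F')(Y) = Mul(4, Pow(Y, 2)) (Function('F')(Y) = Mul(Mul(2, Y), Mul(2, Y)) = Mul(4, Pow(Y, 2)))
Function('K')(S) = Pow(S, 3)
Function('V')(r, A) = Add(Rational(-1, 3), Mul(Rational(1, 6), A))
Mul(Add(Function('V')(Q, Function('F')(4)), 25), Function('K')(-4)) = Mul(Add(Add(Rational(-1, 3), Mul(Rational(1, 6), Mul(4, Pow(4, 2)))), 25), Pow(-4, 3)) = Mul(Add(Add(Rational(-1, 3), Mul(Rational(1, 6), Mul(4, 16))), 25), -64) = Mul(Add(Add(Rational(-1, 3), Mul(Rational(1, 6), 64)), 25), -64) = Mul(Add(Add(Rational(-1, 3), Rational(32, 3)), 25), -64) = Mul(Add(Rational(31, 3), 25), -64) = Mul(Rational(106, 3), -64) = Rational(-6784, 3)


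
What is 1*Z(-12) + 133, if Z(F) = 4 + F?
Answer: 125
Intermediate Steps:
1*Z(-12) + 133 = 1*(4 - 12) + 133 = 1*(-8) + 133 = -8 + 133 = 125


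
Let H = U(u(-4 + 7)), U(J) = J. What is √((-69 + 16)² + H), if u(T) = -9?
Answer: 20*√7 ≈ 52.915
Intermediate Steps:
H = -9
√((-69 + 16)² + H) = √((-69 + 16)² - 9) = √((-53)² - 9) = √(2809 - 9) = √2800 = 20*√7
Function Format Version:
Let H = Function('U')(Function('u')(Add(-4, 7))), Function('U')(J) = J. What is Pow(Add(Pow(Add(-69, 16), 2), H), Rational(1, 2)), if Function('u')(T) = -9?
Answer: Mul(20, Pow(7, Rational(1, 2))) ≈ 52.915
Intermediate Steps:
H = -9
Pow(Add(Pow(Add(-69, 16), 2), H), Rational(1, 2)) = Pow(Add(Pow(Add(-69, 16), 2), -9), Rational(1, 2)) = Pow(Add(Pow(-53, 2), -9), Rational(1, 2)) = Pow(Add(2809, -9), Rational(1, 2)) = Pow(2800, Rational(1, 2)) = Mul(20, Pow(7, Rational(1, 2)))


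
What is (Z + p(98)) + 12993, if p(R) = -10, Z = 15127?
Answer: 28110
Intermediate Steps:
(Z + p(98)) + 12993 = (15127 - 10) + 12993 = 15117 + 12993 = 28110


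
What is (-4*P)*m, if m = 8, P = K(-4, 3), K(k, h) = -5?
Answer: 160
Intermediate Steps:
P = -5
(-4*P)*m = -4*(-5)*8 = 20*8 = 160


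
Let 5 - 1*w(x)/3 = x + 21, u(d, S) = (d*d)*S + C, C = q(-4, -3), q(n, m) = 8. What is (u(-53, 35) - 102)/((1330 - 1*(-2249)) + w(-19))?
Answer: 98221/3588 ≈ 27.375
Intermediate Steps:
C = 8
u(d, S) = 8 + S*d**2 (u(d, S) = (d*d)*S + 8 = d**2*S + 8 = S*d**2 + 8 = 8 + S*d**2)
w(x) = -48 - 3*x (w(x) = 15 - 3*(x + 21) = 15 - 3*(21 + x) = 15 + (-63 - 3*x) = -48 - 3*x)
(u(-53, 35) - 102)/((1330 - 1*(-2249)) + w(-19)) = ((8 + 35*(-53)**2) - 102)/((1330 - 1*(-2249)) + (-48 - 3*(-19))) = ((8 + 35*2809) - 102)/((1330 + 2249) + (-48 + 57)) = ((8 + 98315) - 102)/(3579 + 9) = (98323 - 102)/3588 = 98221*(1/3588) = 98221/3588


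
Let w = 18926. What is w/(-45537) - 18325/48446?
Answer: -1751354521/2206085502 ≈ -0.79387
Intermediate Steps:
w/(-45537) - 18325/48446 = 18926/(-45537) - 18325/48446 = 18926*(-1/45537) - 18325*1/48446 = -18926/45537 - 18325/48446 = -1751354521/2206085502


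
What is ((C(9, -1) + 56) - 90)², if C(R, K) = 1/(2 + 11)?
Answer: 194481/169 ≈ 1150.8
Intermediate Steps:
C(R, K) = 1/13
((C(9, -1) + 56) - 90)² = ((1/13 + 56) - 90)² = (729/13 - 90)² = (-441/13)² = 194481/169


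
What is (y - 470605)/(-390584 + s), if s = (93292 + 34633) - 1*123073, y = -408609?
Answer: 439607/192866 ≈ 2.2793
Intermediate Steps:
s = 4852 (s = 127925 - 123073 = 4852)
(y - 470605)/(-390584 + s) = (-408609 - 470605)/(-390584 + 4852) = -879214/(-385732) = -879214*(-1/385732) = 439607/192866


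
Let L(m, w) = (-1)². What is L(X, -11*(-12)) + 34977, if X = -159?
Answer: 34978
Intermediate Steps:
L(m, w) = 1
L(X, -11*(-12)) + 34977 = 1 + 34977 = 34978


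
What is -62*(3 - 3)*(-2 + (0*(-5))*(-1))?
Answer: 0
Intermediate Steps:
-62*(3 - 3)*(-2 + (0*(-5))*(-1)) = -0*(-2 + 0*(-1)) = -0*(-2 + 0) = -0*(-2) = -62*0 = 0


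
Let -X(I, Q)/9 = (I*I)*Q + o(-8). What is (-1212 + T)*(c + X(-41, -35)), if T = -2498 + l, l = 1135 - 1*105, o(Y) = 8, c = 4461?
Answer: -1430862720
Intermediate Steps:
l = 1030 (l = 1135 - 105 = 1030)
X(I, Q) = -72 - 9*Q*I² (X(I, Q) = -9*((I*I)*Q + 8) = -9*(I²*Q + 8) = -9*(Q*I² + 8) = -9*(8 + Q*I²) = -72 - 9*Q*I²)
T = -1468 (T = -2498 + 1030 = -1468)
(-1212 + T)*(c + X(-41, -35)) = (-1212 - 1468)*(4461 + (-72 - 9*(-35)*(-41)²)) = -2680*(4461 + (-72 - 9*(-35)*1681)) = -2680*(4461 + (-72 + 529515)) = -2680*(4461 + 529443) = -2680*533904 = -1430862720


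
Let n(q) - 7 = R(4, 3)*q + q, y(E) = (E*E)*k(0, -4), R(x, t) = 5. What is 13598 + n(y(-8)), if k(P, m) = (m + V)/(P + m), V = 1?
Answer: 13893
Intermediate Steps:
k(P, m) = (1 + m)/(P + m) (k(P, m) = (m + 1)/(P + m) = (1 + m)/(P + m))
y(E) = 3*E²/4 (y(E) = (E*E)*((1 - 4)/(0 - 4)) = E²*(-3/(-4)) = E²*(-¼*(-3)) = E²*(¾) = 3*E²/4)
n(q) = 7 + 6*q (n(q) = 7 + (5*q + q) = 7 + 6*q)
13598 + n(y(-8)) = 13598 + (7 + 6*((¾)*(-8)²)) = 13598 + (7 + 6*((¾)*64)) = 13598 + (7 + 6*48) = 13598 + (7 + 288) = 13598 + 295 = 13893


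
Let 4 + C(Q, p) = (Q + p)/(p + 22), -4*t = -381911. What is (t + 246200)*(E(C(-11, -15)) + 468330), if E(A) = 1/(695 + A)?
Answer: 3079385259579907/19244 ≈ 1.6002e+11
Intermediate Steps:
t = 381911/4 (t = -1/4*(-381911) = 381911/4 ≈ 95478.)
C(Q, p) = -4 + (Q + p)/(22 + p) (C(Q, p) = -4 + (Q + p)/(p + 22) = -4 + (Q + p)/(22 + p))
(t + 246200)*(E(C(-11, -15)) + 468330) = (381911/4 + 246200)*(1/(695 + (-88 - 11 - 3*(-15))/(22 - 15)) + 468330) = 1366711*(1/(695 + (-88 - 11 + 45)/7) + 468330)/4 = 1366711*(1/(695 + (1/7)*(-54)) + 468330)/4 = 1366711*(1/(695 - 54/7) + 468330)/4 = 1366711*(1/(4811/7) + 468330)/4 = 1366711*(7/4811 + 468330)/4 = (1366711/4)*(2253135637/4811) = 3079385259579907/19244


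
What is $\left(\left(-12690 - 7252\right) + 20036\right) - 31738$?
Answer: $-31644$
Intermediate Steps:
$\left(\left(-12690 - 7252\right) + 20036\right) - 31738 = \left(-19942 + 20036\right) - 31738 = 94 - 31738 = -31644$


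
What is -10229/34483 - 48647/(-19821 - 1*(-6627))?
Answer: 1542533075/454968702 ≈ 3.3904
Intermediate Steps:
-10229/34483 - 48647/(-19821 - 1*(-6627)) = -10229*1/34483 - 48647/(-19821 + 6627) = -10229/34483 - 48647/(-13194) = -10229/34483 - 48647*(-1/13194) = -10229/34483 + 48647/13194 = 1542533075/454968702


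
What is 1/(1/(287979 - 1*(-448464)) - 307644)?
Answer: -736443/226562270291 ≈ -3.2505e-6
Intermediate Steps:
1/(1/(287979 - 1*(-448464)) - 307644) = 1/(1/(287979 + 448464) - 307644) = 1/(1/736443 - 307644) = 1/(-226562270291/736443) = -736443/226562270291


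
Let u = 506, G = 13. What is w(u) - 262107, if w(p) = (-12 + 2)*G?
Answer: -262237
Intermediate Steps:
w(p) = -130 (w(p) = (-12 + 2)*13 = -10*13 = -130)
w(u) - 262107 = -130 - 262107 = -262237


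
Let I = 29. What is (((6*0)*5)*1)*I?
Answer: 0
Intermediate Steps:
(((6*0)*5)*1)*I = (((6*0)*5)*1)*29 = ((0*5)*1)*29 = (0*1)*29 = 0*29 = 0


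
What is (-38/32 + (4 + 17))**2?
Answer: 100489/256 ≈ 392.54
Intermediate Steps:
(-38/32 + (4 + 17))**2 = (-38*1/32 + 21)**2 = (-19/16 + 21)**2 = (317/16)**2 = 100489/256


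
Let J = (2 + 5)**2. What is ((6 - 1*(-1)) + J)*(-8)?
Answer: -448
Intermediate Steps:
J = 49 (J = 7**2 = 49)
((6 - 1*(-1)) + J)*(-8) = ((6 - 1*(-1)) + 49)*(-8) = ((6 + 1) + 49)*(-8) = (7 + 49)*(-8) = 56*(-8) = -448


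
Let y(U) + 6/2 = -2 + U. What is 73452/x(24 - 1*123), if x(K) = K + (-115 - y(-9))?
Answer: -18363/50 ≈ -367.26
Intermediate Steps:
y(U) = -5 + U (y(U) = -3 + (-2 + U) = -5 + U)
x(K) = -101 + K (x(K) = K + (-115 - (-5 - 9)) = K + (-115 - 1*(-14)) = K + (-115 + 14) = K - 101 = -101 + K)
73452/x(24 - 1*123) = 73452/(-101 + (24 - 1*123)) = 73452/(-101 + (24 - 123)) = 73452/(-101 - 99) = 73452/(-200) = 73452*(-1/200) = -18363/50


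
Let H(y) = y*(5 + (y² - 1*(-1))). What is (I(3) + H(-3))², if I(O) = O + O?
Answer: 1521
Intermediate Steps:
I(O) = 2*O
H(y) = y*(6 + y²) (H(y) = y*(5 + (y² + 1)) = y*(5 + (1 + y²)) = y*(6 + y²))
(I(3) + H(-3))² = (2*3 - 3*(6 + (-3)²))² = (6 - 3*(6 + 9))² = (6 - 3*15)² = (6 - 45)² = (-39)² = 1521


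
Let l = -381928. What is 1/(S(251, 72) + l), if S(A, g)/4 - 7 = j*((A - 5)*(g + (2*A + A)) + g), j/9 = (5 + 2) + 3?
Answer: 1/72706020 ≈ 1.3754e-8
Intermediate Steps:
j = 90 (j = 9*((5 + 2) + 3) = 9*(7 + 3) = 9*10 = 90)
S(A, g) = 28 + 360*g + 360*(-5 + A)*(g + 3*A) (S(A, g) = 28 + 4*(90*((A - 5)*(g + (2*A + A)) + g)) = 28 + 4*(90*((-5 + A)*(g + 3*A) + g)) = 28 + 4*(90*(g + (-5 + A)*(g + 3*A))) = 28 + 4*(90*g + 90*(-5 + A)*(g + 3*A)) = 28 + (360*g + 360*(-5 + A)*(g + 3*A)) = 28 + 360*g + 360*(-5 + A)*(g + 3*A))
1/(S(251, 72) + l) = 1/((28 - 5400*251 - 1440*72 + 1080*251**2 + 360*251*72) - 381928) = 1/((28 - 1355400 - 103680 + 1080*63001 + 6505920) - 381928) = 1/((28 - 1355400 - 103680 + 68041080 + 6505920) - 381928) = 1/(73087948 - 381928) = 1/72706020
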